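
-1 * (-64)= 64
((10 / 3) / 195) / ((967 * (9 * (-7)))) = -2 / 7127757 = -0.00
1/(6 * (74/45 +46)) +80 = 343055/4288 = 80.00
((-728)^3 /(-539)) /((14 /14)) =7874048 /11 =715822.55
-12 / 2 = -6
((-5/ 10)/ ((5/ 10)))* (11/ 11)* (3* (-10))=30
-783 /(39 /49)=-12789 /13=-983.77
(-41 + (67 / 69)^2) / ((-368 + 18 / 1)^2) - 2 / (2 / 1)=-145853303 / 145805625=-1.00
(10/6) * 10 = 50/3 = 16.67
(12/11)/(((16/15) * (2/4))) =45/22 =2.05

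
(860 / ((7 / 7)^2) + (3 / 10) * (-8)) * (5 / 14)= 2144 / 7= 306.29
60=60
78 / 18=13 / 3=4.33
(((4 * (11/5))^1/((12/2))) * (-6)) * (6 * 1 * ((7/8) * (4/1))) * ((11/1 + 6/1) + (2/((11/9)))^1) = -3444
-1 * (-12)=12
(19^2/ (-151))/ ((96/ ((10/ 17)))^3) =-45125/ 82044112896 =-0.00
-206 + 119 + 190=103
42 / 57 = 14 / 19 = 0.74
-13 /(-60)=13 /60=0.22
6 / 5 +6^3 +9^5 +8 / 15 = 889001 / 15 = 59266.73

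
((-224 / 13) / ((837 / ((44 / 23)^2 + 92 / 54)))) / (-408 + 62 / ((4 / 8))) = 4289936 / 11034345933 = 0.00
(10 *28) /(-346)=-140 /173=-0.81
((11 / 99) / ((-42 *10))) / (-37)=1 / 139860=0.00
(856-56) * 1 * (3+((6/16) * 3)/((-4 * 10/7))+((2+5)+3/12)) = 16085/2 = 8042.50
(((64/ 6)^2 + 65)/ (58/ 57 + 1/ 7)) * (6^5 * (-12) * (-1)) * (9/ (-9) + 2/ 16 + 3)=14144345712/ 463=30549342.79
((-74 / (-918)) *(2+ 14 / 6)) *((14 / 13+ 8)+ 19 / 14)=7807 / 2142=3.64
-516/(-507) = 172/169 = 1.02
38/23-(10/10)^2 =15/23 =0.65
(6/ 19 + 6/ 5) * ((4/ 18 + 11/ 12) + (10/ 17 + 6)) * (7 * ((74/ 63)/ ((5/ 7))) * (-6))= -19596976/ 24225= -808.96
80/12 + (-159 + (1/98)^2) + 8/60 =-7308639/48020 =-152.20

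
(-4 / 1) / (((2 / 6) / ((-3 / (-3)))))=-12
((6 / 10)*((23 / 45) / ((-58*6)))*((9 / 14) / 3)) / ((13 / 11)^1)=-253 / 1583400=-0.00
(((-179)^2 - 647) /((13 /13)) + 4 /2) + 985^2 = 1001621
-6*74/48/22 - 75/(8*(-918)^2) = -10393871/24719904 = -0.42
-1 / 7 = -0.14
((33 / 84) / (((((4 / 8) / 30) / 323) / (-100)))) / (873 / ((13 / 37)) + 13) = -304.82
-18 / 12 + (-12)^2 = 142.50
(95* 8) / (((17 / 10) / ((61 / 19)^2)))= 1488400 / 323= 4608.05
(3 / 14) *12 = 18 / 7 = 2.57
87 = 87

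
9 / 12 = 0.75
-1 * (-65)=65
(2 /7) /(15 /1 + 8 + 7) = 1 /105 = 0.01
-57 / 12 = -19 / 4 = -4.75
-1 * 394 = -394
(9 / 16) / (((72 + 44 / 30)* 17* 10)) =27 / 599488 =0.00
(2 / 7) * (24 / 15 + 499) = 5006 / 35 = 143.03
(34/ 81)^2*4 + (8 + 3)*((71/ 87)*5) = 8674331/ 190269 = 45.59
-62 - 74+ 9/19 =-2575/19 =-135.53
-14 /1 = -14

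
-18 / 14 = -9 / 7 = -1.29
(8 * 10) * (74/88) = 740/11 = 67.27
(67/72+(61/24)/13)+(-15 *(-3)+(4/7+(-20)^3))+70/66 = -286566989/36036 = -7952.24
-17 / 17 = -1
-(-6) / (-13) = -6 / 13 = -0.46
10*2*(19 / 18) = 190 / 9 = 21.11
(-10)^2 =100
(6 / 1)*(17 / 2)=51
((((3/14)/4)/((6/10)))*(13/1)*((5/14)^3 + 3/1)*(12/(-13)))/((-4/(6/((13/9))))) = 3384585/998816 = 3.39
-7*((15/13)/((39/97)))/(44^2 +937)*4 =-13580/485537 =-0.03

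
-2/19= -0.11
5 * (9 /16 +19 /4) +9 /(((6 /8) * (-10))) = 2029 /80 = 25.36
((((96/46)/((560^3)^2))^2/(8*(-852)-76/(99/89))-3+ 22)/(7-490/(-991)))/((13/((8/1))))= 25222941576248825319165167403007999999117019/16167217006535134190548595769344000000000000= 1.56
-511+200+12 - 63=-362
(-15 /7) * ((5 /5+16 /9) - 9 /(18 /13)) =7.98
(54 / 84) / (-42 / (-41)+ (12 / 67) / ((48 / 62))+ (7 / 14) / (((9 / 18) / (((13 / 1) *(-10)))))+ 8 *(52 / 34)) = -0.01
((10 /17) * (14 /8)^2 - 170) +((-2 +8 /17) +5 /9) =-207067 /1224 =-169.17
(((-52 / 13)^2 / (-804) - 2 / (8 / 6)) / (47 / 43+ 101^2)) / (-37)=26273 / 6525075060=0.00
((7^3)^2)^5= 22539340290692258087863249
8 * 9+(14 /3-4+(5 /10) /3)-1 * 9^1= 63.83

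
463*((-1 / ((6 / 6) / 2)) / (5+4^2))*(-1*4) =176.38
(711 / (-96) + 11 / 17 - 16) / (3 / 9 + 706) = -37143 / 1152736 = -0.03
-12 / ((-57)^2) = -4 / 1083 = -0.00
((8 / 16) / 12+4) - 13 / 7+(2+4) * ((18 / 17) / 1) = 24383 / 2856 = 8.54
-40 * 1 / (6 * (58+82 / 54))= -180 / 1607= -0.11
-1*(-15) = 15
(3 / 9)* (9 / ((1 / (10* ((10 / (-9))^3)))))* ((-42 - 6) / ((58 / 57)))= 1520000 / 783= 1941.25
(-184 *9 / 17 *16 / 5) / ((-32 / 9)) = 7452 / 85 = 87.67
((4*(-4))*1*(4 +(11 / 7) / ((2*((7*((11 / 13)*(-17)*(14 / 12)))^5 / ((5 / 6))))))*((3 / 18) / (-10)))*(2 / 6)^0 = 657678690283391728976 / 616573772145190955865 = 1.07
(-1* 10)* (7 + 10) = -170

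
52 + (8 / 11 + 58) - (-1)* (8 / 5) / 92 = 140092 / 1265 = 110.74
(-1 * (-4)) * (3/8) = 3/2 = 1.50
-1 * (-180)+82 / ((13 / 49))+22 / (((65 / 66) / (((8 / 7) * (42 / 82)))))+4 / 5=268074 / 533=502.95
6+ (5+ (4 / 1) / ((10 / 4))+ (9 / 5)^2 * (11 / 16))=5931 / 400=14.83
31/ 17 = 1.82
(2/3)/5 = 2/15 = 0.13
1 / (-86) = -1 / 86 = -0.01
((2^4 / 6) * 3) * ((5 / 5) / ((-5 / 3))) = -24 / 5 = -4.80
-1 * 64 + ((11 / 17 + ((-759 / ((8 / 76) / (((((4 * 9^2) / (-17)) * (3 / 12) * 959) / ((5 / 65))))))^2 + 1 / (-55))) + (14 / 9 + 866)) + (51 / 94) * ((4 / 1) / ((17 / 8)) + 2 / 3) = 4933870738163294473691437 / 26894340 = 183453869407588900.63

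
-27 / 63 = -0.43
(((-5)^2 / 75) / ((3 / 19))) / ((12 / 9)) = 19 / 12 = 1.58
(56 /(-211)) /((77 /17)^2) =-2312 /178717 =-0.01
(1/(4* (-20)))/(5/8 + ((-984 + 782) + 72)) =1/10350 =0.00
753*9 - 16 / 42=142309 / 21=6776.62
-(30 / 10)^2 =-9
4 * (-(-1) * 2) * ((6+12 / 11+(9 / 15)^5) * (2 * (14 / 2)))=27599376 / 34375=802.89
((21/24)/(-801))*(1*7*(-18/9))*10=245/1602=0.15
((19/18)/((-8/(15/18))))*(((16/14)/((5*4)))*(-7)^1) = 19/432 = 0.04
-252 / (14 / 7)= -126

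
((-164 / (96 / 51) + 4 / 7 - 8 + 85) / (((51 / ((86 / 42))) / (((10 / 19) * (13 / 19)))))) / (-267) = 1495325 / 2890453356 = 0.00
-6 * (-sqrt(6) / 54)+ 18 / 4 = sqrt(6) / 9+ 9 / 2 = 4.77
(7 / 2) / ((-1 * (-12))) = 7 / 24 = 0.29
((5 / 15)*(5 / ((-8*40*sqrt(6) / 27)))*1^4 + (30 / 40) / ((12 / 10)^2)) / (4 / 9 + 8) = 0.05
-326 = -326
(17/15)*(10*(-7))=-238/3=-79.33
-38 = -38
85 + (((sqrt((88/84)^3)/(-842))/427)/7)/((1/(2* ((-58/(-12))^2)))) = 85- 9251* sqrt(462)/9988933122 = 85.00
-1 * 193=-193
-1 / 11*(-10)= 10 / 11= 0.91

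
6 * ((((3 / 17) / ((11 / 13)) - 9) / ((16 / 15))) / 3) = -6165 / 374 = -16.48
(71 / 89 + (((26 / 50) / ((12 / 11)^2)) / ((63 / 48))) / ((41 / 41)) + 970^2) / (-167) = -395672447972 / 70227675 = -5634.14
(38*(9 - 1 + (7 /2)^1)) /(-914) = -437 /914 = -0.48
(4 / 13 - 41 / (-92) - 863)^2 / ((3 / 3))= 1063470375009 / 1430416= 743469.29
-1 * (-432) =432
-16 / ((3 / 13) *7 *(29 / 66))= -4576 / 203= -22.54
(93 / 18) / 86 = 0.06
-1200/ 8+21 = -129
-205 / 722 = -0.28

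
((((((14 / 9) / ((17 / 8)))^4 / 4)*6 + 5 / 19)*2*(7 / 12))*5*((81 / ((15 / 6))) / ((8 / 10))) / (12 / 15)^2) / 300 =84285093445 / 98717812992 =0.85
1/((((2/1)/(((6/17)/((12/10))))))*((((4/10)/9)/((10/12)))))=375/136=2.76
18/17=1.06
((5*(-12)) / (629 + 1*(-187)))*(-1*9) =270 / 221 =1.22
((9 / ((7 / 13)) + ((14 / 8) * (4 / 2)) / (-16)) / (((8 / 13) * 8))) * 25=1200875 / 14336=83.77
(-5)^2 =25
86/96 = 43/48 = 0.90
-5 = -5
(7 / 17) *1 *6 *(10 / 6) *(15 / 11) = 1050 / 187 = 5.61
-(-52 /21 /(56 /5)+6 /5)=-1439 /1470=-0.98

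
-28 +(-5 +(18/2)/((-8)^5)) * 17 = -3702937/32768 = -113.00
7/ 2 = 3.50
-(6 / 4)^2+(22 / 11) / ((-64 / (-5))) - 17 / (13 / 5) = -3591 / 416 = -8.63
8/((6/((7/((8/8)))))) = 28/3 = 9.33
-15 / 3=-5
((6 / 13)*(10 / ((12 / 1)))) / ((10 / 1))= 1 / 26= 0.04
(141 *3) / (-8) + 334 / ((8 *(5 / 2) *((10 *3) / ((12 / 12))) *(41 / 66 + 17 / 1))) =-12291377 / 232600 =-52.84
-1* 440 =-440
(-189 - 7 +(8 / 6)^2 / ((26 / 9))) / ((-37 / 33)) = 83820 / 481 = 174.26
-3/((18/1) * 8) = -1/48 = -0.02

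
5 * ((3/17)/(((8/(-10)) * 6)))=-25/136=-0.18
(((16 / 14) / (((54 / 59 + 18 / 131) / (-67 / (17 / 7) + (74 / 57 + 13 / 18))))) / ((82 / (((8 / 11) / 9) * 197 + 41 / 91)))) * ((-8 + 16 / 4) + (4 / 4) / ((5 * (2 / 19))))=11.64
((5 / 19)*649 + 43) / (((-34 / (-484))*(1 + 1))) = 491502 / 323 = 1521.68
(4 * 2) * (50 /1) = 400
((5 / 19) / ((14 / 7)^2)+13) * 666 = 330669 / 38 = 8701.82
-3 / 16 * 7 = -21 / 16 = -1.31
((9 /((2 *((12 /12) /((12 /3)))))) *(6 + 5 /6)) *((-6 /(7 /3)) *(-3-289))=646488 /7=92355.43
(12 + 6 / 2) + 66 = 81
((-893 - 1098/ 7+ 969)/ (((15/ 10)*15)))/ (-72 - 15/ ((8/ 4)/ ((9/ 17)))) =38488/ 813645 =0.05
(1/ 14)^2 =0.01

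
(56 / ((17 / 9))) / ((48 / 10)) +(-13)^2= 2978 / 17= 175.18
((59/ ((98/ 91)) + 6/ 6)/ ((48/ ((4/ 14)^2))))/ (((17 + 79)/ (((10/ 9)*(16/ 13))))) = 0.00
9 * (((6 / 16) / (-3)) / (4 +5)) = -1 / 8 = -0.12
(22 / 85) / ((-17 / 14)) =-308 / 1445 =-0.21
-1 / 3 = -0.33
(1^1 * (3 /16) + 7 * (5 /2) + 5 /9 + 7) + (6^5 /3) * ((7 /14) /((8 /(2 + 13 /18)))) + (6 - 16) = 65699 /144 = 456.24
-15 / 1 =-15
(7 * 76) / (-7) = -76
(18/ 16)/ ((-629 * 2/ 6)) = -27/ 5032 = -0.01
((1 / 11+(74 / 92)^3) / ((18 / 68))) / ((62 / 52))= 48216233 / 24893682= 1.94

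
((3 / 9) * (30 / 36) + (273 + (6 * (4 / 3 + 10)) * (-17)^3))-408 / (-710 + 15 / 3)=-1412016907 / 4230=-333810.14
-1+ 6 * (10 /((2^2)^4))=-49 /64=-0.77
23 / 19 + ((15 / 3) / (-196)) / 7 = 31461 / 26068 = 1.21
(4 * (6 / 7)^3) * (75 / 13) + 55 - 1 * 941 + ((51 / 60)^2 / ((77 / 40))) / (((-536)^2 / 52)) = -871.47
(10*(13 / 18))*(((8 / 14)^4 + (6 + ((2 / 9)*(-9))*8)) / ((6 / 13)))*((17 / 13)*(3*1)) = -4374695 / 7203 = -607.34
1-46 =-45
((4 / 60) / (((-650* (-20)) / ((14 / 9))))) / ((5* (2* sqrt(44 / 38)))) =7* sqrt(418) / 193050000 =0.00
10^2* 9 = 900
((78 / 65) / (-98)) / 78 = -1 / 6370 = -0.00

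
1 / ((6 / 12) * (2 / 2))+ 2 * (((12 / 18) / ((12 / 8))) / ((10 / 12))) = 46 / 15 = 3.07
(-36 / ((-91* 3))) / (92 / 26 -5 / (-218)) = 2616 / 70651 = 0.04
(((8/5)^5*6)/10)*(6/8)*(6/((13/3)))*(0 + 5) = 1327104/40625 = 32.67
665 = 665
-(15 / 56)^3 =-3375 / 175616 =-0.02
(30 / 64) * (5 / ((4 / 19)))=1425 / 128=11.13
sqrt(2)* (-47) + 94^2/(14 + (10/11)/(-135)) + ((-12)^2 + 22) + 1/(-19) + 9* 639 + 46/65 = 8403578011/1283165-47* sqrt(2) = 6482.63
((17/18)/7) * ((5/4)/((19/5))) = 0.04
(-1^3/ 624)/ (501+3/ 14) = -7/ 2189304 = -0.00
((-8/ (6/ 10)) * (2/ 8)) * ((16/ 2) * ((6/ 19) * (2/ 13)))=-320/ 247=-1.30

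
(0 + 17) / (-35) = -17 / 35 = -0.49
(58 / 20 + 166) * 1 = 1689 / 10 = 168.90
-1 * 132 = -132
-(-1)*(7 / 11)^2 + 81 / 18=1187 / 242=4.90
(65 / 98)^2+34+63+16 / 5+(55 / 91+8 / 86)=2720216451 / 26843180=101.34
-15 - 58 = -73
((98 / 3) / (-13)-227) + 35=-7586 / 39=-194.51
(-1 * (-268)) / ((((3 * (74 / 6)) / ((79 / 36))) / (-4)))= -21172 / 333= -63.58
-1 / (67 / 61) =-61 / 67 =-0.91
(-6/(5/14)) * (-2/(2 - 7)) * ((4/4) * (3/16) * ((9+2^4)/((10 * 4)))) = -63/80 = -0.79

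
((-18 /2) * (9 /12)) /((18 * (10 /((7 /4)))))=-21 /320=-0.07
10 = 10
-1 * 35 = -35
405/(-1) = -405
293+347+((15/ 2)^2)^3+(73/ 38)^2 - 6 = 4126748825/ 23104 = 178616.21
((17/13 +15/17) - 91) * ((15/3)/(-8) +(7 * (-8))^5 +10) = 86473699068391/1768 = 48910463273.98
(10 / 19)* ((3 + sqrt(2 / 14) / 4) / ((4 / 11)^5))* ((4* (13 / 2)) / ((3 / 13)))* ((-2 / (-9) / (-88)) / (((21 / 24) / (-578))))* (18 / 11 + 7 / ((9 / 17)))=478129213705* sqrt(7) / 57915648 + 478129213705 / 689472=715313.85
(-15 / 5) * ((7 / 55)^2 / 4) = -147 / 12100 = -0.01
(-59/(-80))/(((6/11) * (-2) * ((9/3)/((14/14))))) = -649/2880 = -0.23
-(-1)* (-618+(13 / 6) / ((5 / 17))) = -18319 / 30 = -610.63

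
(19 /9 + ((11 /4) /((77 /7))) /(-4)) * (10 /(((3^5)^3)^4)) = 1475 /3052163395815566653029199190472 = 0.00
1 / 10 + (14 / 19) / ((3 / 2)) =337 / 570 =0.59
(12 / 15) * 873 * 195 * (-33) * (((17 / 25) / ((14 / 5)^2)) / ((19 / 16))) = -305605872 / 931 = -328255.50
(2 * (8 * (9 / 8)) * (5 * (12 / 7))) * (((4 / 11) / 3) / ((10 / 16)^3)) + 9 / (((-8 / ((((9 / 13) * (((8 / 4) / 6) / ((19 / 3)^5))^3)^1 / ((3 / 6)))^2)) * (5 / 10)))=5743242867861650179427860135808759222001498339 / 74976552467405033334680384400735248675680325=76.60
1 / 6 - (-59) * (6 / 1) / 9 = 79 / 2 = 39.50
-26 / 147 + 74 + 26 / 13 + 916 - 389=88615 / 147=602.82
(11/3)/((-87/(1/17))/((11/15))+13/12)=-484/266077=-0.00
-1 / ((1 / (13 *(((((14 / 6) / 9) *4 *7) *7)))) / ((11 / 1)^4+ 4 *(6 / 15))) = -1305827068 / 135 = -9672793.10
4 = 4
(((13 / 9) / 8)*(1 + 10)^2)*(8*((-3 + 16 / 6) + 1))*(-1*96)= -100672 / 9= -11185.78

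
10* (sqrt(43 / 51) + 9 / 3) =10* sqrt(2193) / 51 + 30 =39.18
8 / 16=1 / 2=0.50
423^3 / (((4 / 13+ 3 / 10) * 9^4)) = 13496990 / 711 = 18983.11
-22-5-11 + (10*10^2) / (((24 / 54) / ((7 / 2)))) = 7837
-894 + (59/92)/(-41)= -3372227/3772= -894.02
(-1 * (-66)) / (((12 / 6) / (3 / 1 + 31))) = 1122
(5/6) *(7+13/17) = 110/17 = 6.47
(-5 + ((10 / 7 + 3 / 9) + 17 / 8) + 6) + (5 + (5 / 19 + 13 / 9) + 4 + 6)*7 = 121.84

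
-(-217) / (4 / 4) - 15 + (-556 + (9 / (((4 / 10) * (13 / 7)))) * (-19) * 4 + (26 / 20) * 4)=-82522 / 65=-1269.57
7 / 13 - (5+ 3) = -97 / 13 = -7.46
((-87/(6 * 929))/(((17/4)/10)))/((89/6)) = -3480/1405577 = -0.00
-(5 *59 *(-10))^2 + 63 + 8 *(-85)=-8703117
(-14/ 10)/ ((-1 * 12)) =7/ 60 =0.12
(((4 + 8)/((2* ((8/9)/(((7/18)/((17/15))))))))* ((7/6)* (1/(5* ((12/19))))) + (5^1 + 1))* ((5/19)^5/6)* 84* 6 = 489496875/673498928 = 0.73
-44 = -44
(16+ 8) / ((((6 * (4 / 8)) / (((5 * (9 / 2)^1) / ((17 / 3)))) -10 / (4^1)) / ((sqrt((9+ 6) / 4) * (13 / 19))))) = -14040 * sqrt(15) / 2983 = -18.23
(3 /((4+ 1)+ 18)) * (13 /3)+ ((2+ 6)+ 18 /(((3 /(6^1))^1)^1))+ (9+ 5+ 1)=1370 /23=59.57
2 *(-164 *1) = -328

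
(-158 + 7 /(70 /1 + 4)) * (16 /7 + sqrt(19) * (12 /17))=-70110 * sqrt(19) /629 - 93480 /259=-846.78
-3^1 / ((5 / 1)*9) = -0.07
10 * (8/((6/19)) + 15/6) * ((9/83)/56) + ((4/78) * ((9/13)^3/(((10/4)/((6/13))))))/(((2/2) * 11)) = 51182000211/94917342520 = 0.54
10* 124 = 1240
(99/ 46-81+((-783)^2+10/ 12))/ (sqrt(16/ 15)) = 21148879 *sqrt(15)/ 138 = 593545.33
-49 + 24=-25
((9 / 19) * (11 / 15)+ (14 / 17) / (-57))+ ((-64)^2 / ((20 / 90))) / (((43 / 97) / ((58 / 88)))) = 62803125829 / 2291685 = 27404.78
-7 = -7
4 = 4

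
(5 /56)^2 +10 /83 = 33435 /260288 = 0.13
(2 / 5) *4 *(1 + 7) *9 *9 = 5184 / 5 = 1036.80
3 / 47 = 0.06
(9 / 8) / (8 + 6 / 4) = 9 / 76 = 0.12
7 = 7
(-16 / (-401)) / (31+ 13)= 4 / 4411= 0.00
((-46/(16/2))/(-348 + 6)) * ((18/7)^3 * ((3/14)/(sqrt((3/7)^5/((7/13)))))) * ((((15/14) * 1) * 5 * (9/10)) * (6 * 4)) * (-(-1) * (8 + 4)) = 1006020 * sqrt(39)/12103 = 519.09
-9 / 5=-1.80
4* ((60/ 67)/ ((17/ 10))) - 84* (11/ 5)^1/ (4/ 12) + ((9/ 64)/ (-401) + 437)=-16850854007/ 146156480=-115.29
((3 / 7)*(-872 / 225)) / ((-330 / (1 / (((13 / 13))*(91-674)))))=-436 / 50502375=-0.00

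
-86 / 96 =-43 / 48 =-0.90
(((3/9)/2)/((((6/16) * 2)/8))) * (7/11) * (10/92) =280/2277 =0.12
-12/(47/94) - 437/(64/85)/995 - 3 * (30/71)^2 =-1612689013/64202176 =-25.12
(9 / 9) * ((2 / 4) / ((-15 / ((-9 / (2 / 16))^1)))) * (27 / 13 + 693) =108432 / 65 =1668.18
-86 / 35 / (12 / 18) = -129 / 35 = -3.69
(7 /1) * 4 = 28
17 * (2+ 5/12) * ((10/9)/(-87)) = -85/162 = -0.52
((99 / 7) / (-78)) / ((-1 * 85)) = 33 / 15470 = 0.00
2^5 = 32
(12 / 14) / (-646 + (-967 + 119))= -1 / 1743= -0.00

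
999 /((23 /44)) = 43956 /23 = 1911.13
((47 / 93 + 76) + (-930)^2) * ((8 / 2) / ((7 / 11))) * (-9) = -10618451580 / 217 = -48932956.59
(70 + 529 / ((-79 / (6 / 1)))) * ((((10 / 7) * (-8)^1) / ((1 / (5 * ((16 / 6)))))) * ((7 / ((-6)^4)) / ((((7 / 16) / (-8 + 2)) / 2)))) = 30156800 / 44793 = 673.25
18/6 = 3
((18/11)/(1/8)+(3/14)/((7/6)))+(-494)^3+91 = -64978433372/539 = -120553679.73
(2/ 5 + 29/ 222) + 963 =1069519/ 1110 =963.53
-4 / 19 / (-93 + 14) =4 / 1501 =0.00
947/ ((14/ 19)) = 17993/ 14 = 1285.21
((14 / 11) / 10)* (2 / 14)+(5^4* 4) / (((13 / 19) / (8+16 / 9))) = 229900117 / 6435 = 35726.51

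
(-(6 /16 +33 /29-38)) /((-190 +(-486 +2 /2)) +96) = -8465 /134328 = -0.06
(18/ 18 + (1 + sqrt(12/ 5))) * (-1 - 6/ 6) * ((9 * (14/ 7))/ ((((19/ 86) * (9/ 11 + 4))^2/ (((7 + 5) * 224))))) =-173198462976/ 1014049 - 173198462976 * sqrt(15)/ 5070245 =-303099.18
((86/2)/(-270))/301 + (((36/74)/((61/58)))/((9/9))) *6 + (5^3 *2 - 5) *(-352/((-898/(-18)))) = -3305574317153/1915312770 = -1725.87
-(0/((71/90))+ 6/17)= -6/17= -0.35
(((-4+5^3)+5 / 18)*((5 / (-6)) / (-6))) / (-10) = -2183 / 1296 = -1.68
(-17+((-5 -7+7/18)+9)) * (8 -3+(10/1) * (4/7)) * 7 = -8825/6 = -1470.83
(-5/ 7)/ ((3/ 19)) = -95/ 21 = -4.52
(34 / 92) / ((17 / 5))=5 / 46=0.11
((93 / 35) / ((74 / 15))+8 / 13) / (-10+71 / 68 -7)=-264214 / 3653195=-0.07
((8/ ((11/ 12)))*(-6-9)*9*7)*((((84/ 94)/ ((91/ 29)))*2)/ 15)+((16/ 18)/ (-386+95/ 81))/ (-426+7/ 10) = -279021157978032/ 891004737623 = -313.15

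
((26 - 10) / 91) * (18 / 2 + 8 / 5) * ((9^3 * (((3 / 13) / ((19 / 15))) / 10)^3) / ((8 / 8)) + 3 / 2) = 19224384402 / 6856496465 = 2.80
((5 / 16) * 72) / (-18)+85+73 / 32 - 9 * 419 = -117919 / 32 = -3684.97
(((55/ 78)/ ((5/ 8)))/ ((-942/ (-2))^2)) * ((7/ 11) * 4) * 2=224/ 8651799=0.00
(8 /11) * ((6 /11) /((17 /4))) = 0.09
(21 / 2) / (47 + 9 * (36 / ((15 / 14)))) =105 / 3494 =0.03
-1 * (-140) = 140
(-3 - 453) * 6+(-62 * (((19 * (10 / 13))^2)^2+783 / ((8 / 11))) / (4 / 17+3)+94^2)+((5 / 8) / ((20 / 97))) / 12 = -536221703653721 / 603208320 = -888949.45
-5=-5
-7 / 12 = -0.58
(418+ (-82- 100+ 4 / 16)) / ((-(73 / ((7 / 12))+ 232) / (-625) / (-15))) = -6201.56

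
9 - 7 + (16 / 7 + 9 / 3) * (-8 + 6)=-60 / 7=-8.57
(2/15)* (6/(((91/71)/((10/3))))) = 568/273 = 2.08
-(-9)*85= 765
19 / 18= 1.06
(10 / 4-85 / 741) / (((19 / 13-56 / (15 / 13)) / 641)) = -11329675 / 348802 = -32.48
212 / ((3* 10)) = 106 / 15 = 7.07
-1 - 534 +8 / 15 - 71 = -9082 / 15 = -605.47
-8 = -8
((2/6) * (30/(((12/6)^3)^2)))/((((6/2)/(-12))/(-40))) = 25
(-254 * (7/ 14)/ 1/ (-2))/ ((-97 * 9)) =-0.07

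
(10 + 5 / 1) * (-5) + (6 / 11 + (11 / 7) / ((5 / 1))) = -28544 / 385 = -74.14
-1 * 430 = -430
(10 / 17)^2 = 100 / 289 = 0.35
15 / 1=15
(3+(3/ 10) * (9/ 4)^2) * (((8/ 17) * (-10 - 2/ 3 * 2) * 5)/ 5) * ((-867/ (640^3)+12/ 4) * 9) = -1705769127477/ 2621440000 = -650.70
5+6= 11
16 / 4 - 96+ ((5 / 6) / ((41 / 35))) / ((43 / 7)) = -971951 / 10578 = -91.88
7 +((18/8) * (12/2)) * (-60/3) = -263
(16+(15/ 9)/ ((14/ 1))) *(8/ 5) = 2708/ 105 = 25.79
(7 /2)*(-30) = -105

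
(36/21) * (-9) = -15.43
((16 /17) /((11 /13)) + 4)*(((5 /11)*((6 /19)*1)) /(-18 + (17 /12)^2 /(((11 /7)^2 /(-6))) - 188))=-0.00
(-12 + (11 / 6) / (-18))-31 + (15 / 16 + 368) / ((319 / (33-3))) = -579175 / 68904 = -8.41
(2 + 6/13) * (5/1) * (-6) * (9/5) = -1728/13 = -132.92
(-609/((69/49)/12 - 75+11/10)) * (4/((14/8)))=1364160/72307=18.87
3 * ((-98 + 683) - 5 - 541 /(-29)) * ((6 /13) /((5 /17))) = 5312466 /1885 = 2818.28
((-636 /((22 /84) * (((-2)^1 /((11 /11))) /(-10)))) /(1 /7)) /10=-93492 /11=-8499.27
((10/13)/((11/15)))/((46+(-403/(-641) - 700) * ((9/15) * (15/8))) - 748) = -256400/363912549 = -0.00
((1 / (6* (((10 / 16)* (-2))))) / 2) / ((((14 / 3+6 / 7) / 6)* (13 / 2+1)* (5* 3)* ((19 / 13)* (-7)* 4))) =13 / 826500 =0.00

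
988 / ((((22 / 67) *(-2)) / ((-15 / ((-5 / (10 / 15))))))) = -33098 / 11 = -3008.91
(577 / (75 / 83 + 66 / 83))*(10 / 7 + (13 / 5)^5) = 41989248397 / 1028125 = 40840.61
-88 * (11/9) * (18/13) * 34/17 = -3872/13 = -297.85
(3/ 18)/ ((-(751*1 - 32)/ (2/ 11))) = -1/ 23727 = -0.00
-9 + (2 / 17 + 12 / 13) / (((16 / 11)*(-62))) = -987809 / 109616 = -9.01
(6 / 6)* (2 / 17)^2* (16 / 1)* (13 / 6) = 416 / 867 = 0.48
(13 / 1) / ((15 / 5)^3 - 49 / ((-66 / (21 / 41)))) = 0.47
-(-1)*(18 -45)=-27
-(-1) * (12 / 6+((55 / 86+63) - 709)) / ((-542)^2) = -55329 / 25263704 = -0.00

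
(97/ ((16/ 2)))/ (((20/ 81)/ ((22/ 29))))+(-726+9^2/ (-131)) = -209511903/ 303920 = -689.37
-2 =-2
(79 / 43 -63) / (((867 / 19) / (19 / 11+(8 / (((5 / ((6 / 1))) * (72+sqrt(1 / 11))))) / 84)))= -379323699142 / 163692333651+39976 * sqrt(11) / 14881121241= -2.32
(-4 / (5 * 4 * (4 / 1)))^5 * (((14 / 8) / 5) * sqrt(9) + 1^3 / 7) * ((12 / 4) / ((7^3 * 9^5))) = -167 / 3024568512000000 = -0.00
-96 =-96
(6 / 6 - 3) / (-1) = 2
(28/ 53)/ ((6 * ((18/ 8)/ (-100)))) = -5600/ 1431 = -3.91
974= 974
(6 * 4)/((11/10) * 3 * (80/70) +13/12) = 10080/2039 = 4.94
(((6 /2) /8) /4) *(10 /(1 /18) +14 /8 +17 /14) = 15369 /896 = 17.15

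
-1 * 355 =-355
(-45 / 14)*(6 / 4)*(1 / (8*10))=-27 / 448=-0.06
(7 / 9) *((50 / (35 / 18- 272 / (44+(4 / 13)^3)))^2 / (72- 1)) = 505397830000 / 330712746071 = 1.53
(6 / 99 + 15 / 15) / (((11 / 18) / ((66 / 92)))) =315 / 253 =1.25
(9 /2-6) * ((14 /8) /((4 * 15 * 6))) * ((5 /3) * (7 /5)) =-49 /2880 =-0.02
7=7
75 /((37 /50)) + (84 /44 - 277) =-70712 /407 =-173.74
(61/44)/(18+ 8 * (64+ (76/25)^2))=38125/16608152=0.00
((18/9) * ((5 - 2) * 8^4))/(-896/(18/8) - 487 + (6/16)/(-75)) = -44236800/1593409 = -27.76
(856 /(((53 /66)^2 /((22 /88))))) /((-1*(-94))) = 466092 /132023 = 3.53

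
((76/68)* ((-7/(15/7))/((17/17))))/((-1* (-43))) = -931/10965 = -0.08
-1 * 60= -60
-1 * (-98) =98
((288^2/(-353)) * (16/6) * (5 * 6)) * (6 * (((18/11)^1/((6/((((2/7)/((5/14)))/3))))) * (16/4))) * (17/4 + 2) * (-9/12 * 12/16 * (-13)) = -5822668800/3883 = -1499528.41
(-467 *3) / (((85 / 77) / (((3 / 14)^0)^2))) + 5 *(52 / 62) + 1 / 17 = -3332982 / 2635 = -1264.89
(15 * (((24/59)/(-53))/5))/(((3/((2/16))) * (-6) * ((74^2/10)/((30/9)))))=25/25685178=0.00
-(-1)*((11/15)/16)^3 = 1331/13824000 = 0.00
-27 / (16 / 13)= -351 / 16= -21.94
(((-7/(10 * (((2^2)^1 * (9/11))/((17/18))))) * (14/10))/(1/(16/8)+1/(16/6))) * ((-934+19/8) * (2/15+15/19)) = 2565821951/9234000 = 277.87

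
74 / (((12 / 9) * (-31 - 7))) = -111 / 76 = -1.46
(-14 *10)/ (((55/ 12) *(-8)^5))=0.00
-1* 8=-8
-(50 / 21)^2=-2500 / 441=-5.67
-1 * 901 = -901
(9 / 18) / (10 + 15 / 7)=7 / 170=0.04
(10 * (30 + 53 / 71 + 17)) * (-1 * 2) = -67800 / 71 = -954.93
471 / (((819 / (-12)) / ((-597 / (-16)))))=-93729 / 364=-257.50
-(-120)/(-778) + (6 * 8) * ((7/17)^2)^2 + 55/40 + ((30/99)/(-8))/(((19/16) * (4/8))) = 413422736405/162968179704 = 2.54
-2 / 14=-1 / 7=-0.14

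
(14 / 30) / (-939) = -7 / 14085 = -0.00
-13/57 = -0.23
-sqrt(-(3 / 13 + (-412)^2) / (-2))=-5 * sqrt(2294942) / 26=-291.33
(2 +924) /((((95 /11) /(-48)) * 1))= -5146.61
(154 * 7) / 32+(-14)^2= 3675 / 16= 229.69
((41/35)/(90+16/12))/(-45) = -0.00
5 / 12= 0.42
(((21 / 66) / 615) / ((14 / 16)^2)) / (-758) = -16 / 17947545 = -0.00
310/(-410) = -31/41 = -0.76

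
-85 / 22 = -3.86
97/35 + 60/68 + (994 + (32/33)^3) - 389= 13034045573/21382515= 609.57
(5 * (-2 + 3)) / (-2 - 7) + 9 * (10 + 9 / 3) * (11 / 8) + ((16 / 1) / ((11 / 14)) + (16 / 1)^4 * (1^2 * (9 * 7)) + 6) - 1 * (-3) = 3270134485 / 792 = 4128957.68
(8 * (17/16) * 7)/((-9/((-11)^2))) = -14399/18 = -799.94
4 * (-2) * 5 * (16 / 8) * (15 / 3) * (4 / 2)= -800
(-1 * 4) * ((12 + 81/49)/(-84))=223/343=0.65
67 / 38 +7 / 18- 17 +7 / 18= -4945 / 342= -14.46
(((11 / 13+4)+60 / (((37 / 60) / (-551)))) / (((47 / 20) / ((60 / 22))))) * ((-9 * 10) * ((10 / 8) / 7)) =1740451657500 / 1740739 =999834.93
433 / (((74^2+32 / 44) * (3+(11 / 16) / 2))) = 38104 / 1611527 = 0.02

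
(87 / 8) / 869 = 87 / 6952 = 0.01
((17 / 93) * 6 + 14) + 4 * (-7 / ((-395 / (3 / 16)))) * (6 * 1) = 371673 / 24490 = 15.18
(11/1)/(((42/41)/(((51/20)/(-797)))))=-7667/223160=-0.03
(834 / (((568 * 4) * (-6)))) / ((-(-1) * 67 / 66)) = -0.06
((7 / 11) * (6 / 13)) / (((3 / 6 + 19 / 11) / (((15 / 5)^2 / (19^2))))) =108 / 32851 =0.00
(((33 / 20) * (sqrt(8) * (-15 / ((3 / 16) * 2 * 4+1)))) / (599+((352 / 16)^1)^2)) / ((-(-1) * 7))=-33 * sqrt(2) / 12635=-0.00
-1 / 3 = -0.33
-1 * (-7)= 7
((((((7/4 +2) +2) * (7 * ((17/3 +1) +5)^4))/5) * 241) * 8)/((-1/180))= -465806005000/9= -51756222777.78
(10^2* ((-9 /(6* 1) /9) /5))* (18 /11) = -60 /11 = -5.45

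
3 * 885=2655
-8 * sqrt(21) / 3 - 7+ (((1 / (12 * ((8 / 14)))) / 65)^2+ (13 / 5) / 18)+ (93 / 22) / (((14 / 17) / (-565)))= -2178988273667 / 749548800 - 8 * sqrt(21) / 3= -2919.29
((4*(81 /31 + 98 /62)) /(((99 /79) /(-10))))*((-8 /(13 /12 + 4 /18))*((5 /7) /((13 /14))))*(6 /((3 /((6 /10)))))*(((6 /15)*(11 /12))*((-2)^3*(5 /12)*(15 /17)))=-816.50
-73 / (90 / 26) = -949 / 45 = -21.09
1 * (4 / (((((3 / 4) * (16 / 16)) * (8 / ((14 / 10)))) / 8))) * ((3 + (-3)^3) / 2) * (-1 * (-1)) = -448 / 5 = -89.60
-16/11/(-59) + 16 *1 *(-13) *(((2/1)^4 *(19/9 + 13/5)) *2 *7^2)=-44873499952/29205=-1536500.60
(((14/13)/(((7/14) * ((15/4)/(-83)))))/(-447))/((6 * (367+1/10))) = 9296/191989629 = 0.00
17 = 17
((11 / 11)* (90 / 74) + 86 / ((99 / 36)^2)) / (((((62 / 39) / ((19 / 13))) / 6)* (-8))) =-9637047 / 1110296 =-8.68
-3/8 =-0.38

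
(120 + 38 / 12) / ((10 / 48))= 2956 / 5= 591.20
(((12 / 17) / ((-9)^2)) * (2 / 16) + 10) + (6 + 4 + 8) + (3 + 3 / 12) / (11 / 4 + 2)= 500329 / 17442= 28.69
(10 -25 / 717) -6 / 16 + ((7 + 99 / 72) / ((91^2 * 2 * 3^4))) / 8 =196788772541 / 20519920512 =9.59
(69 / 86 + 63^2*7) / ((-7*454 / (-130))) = 155311455 / 136654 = 1136.53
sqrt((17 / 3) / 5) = sqrt(255) / 15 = 1.06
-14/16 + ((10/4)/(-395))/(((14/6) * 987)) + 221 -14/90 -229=-9.03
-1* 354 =-354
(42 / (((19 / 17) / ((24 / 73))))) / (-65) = -17136 / 90155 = -0.19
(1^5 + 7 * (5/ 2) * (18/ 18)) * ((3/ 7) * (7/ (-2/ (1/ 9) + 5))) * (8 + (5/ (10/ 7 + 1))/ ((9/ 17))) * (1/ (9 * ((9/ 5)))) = -19795/ 6318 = -3.13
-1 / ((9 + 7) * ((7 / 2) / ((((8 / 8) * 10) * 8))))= -10 / 7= -1.43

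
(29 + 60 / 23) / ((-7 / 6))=-27.09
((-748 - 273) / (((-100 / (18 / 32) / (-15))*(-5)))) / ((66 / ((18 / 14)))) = 82701 / 246400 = 0.34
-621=-621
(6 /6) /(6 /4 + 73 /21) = 42 /209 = 0.20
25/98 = 0.26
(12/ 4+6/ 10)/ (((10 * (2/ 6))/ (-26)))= -702/ 25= -28.08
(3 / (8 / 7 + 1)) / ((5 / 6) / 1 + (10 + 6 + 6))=42 / 685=0.06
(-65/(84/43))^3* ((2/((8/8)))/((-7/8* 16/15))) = 109173049375/1382976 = 78940.67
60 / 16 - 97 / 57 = 467 / 228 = 2.05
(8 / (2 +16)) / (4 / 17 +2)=34 / 171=0.20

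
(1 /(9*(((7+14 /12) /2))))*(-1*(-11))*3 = 44 /49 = 0.90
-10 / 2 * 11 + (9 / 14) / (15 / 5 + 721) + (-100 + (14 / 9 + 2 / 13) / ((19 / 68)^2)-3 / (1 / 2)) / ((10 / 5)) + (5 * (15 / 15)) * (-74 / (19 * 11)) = -465376737113 / 4709256552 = -98.82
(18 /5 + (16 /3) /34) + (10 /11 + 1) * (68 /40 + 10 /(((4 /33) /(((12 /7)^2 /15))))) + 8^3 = 21592981 /39270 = 549.86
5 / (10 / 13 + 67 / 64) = 4160 / 1511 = 2.75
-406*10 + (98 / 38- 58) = -4115.42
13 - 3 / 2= 23 / 2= 11.50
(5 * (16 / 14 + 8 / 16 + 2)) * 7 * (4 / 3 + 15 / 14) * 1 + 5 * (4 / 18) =77545 / 252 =307.72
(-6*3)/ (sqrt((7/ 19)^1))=-29.66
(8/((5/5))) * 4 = 32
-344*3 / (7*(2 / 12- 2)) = 6192 / 77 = 80.42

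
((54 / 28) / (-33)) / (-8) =9 / 1232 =0.01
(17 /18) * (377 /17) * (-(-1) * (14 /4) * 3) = 2639 /12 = 219.92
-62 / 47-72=-73.32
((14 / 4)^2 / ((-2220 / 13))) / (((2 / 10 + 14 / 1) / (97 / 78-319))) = 1214465 / 756576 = 1.61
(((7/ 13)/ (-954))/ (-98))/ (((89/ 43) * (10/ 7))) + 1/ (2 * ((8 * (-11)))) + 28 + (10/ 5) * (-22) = -7773355619/ 485662320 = -16.01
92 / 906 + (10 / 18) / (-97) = 12631 / 131823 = 0.10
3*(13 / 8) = 39 / 8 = 4.88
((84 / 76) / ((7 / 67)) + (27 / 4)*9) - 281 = -15935 / 76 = -209.67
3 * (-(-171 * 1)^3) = 15000633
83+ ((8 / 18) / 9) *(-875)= 3223 / 81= 39.79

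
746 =746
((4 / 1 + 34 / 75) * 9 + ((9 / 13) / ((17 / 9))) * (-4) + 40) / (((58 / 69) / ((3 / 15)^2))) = 14984799 / 4005625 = 3.74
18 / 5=3.60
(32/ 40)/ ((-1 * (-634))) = 2/ 1585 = 0.00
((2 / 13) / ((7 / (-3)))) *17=-102 / 91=-1.12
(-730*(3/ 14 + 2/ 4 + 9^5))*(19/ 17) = -5733136760/ 119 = -48177619.83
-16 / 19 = -0.84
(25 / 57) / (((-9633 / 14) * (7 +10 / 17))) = -5950 / 70831449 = -0.00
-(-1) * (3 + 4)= 7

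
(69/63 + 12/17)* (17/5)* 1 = 6.12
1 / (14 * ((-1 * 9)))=-1 / 126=-0.01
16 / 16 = 1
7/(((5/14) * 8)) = 49/20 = 2.45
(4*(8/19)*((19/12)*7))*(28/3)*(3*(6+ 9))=7840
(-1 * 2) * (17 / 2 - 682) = 1347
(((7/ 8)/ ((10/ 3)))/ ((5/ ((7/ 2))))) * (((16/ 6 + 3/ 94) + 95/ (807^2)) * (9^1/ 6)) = 8095245557/ 10883094400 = 0.74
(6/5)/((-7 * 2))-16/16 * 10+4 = -213/35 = -6.09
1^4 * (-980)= -980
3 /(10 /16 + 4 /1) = 24 /37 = 0.65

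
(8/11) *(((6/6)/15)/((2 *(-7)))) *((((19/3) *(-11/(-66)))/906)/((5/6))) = -38/7848225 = -0.00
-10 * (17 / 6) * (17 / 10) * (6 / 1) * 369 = -106641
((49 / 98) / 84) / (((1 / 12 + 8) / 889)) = 127 / 194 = 0.65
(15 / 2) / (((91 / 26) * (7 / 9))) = 135 / 49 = 2.76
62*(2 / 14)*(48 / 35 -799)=-1730854 / 245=-7064.71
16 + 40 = 56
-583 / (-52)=583 / 52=11.21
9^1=9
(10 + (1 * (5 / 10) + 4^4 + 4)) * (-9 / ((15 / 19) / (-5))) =30837 / 2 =15418.50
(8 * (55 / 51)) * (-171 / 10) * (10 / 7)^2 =-250800 / 833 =-301.08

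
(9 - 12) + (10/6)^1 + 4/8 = -5/6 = -0.83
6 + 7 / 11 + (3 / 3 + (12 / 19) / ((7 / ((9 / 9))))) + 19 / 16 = 208661 / 23408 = 8.91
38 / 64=19 / 32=0.59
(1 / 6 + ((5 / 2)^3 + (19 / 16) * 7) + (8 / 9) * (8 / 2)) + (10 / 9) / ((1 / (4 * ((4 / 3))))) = 14509 / 432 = 33.59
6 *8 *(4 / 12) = 16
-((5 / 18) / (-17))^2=-25 / 93636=-0.00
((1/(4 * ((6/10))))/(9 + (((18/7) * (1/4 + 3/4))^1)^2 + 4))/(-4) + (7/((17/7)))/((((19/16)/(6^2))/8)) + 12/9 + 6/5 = 52264996229/74496720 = 701.57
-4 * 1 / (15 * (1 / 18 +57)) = -24 / 5135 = -0.00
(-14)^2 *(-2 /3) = -392 /3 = -130.67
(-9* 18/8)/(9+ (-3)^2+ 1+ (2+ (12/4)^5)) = -27/352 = -0.08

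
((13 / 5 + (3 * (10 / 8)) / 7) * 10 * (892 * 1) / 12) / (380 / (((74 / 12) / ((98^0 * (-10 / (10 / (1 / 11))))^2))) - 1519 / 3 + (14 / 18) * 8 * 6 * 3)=-5.92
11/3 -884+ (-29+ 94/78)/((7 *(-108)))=-6488666/7371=-880.30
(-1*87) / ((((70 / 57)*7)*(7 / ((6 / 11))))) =-14877 / 18865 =-0.79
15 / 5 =3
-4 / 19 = -0.21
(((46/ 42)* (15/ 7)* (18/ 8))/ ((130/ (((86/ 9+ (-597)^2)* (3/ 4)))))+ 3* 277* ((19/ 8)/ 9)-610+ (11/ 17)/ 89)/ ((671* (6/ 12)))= 968494929421/ 31041458448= 31.20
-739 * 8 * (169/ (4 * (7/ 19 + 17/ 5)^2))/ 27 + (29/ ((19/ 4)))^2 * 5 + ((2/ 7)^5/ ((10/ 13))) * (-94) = -24423472440932633/ 52488870589890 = -465.31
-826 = -826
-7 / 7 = -1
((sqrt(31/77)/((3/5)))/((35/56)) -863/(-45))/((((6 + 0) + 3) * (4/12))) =8 * sqrt(2387)/693 + 863/135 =6.96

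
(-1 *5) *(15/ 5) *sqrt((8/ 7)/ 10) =-6 *sqrt(35)/ 7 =-5.07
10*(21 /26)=8.08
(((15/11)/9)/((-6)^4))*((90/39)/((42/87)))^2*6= 105125/6558552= 0.02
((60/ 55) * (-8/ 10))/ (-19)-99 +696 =623913/ 1045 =597.05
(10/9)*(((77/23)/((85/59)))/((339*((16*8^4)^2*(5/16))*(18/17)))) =4543/847661456424960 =0.00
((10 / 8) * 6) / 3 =5 / 2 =2.50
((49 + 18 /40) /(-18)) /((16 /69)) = -22747 /1920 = -11.85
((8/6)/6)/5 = 0.04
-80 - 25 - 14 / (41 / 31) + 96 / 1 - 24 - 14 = -2361 / 41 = -57.59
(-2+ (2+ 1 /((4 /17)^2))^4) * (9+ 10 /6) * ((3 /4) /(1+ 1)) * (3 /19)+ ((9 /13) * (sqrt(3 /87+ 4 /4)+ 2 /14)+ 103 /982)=9 * sqrt(870) /377+ 1423179804725915 /13909016576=102321.37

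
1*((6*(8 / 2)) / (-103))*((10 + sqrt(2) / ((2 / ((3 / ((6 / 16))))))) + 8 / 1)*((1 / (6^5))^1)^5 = -1 / 6778517747876757504 - sqrt(2) / 30503329865445408768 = -0.00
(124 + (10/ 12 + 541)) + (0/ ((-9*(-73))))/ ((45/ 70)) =3995/ 6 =665.83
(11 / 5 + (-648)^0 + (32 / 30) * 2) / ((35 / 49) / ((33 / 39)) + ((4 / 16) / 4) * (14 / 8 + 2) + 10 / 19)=1498112 / 450795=3.32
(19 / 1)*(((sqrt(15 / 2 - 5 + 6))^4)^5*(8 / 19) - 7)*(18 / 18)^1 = 15749952214.26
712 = 712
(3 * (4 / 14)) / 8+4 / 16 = 5 / 14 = 0.36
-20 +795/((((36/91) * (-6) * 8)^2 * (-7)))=-20220055/995328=-20.31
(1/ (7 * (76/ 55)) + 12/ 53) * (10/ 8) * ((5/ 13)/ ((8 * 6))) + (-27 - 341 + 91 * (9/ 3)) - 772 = -61016813797/ 70377216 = -867.00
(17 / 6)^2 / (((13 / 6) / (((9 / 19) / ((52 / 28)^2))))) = 42483 / 83486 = 0.51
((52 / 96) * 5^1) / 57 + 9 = 12377 / 1368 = 9.05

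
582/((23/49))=28518/23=1239.91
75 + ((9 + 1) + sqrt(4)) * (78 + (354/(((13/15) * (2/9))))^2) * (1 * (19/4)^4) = 223233699332541/10816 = 20639210367.28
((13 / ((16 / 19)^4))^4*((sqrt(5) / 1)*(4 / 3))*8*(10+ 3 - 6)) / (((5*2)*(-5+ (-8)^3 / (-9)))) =173001679471001391572877861*sqrt(5) / 2692071713256987688960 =143697.33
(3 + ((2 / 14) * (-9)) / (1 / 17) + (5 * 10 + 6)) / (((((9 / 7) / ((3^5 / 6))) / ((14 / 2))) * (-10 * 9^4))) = -91 / 729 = -0.12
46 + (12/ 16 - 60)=-53/ 4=-13.25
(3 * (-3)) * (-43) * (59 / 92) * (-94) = -1073151 / 46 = -23329.37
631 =631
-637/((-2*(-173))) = -637/346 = -1.84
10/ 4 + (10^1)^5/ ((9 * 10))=20045/ 18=1113.61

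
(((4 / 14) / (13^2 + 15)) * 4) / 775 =1 / 124775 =0.00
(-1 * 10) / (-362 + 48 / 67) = 335 / 12103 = 0.03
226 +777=1003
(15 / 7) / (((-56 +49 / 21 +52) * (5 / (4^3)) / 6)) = -3456 / 35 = -98.74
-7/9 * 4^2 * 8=-896/9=-99.56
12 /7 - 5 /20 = 41 /28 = 1.46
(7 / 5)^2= 49 / 25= 1.96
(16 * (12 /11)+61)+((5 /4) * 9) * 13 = 9887 /44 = 224.70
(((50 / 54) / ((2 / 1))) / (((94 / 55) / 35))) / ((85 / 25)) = 240625 / 86292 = 2.79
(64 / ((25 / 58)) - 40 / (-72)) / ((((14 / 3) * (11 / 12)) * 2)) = 33533 / 1925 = 17.42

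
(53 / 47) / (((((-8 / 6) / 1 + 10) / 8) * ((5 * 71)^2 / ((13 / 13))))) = 636 / 77001275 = 0.00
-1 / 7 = -0.14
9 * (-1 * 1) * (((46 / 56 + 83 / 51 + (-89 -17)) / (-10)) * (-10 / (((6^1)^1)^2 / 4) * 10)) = 739355 / 714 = 1035.51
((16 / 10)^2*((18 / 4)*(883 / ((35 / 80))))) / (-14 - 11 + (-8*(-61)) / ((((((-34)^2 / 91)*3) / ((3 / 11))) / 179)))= 12934918656 / 333862025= 38.74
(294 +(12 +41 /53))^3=4298149261979 /148877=28870472.01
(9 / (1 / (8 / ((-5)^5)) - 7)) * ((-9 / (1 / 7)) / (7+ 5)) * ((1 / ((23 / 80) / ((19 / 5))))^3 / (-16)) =-663731712 / 38703227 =-17.15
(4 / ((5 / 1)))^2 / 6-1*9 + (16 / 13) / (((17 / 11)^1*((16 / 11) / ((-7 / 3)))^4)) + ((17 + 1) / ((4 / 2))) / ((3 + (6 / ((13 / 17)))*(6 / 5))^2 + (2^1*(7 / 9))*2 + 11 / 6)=-79018333356857183 / 22177318277836800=-3.56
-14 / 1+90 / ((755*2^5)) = -33815 / 2416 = -14.00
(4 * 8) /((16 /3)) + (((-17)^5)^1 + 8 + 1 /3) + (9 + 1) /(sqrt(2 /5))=-1419826.86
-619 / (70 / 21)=-1857 / 10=-185.70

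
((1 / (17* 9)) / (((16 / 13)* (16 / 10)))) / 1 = 65 / 19584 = 0.00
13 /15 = 0.87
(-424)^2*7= 1258432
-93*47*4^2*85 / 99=-1981520 / 33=-60046.06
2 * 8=16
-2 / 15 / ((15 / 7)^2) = -0.03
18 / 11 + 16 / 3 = 6.97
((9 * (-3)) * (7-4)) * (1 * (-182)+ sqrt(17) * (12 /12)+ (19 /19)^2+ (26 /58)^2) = 12316212 /841-81 * sqrt(17) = 14310.75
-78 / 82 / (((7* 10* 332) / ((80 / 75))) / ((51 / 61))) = -1326 / 36327025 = -0.00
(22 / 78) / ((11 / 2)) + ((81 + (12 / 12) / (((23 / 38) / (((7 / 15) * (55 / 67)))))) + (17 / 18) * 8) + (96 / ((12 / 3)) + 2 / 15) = 102204143 / 901485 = 113.37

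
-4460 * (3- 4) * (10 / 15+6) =89200 / 3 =29733.33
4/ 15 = 0.27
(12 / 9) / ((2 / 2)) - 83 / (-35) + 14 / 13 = 6527 / 1365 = 4.78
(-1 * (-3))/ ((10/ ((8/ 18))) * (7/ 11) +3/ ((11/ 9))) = 22/ 123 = 0.18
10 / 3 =3.33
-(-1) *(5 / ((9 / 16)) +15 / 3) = 13.89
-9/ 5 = -1.80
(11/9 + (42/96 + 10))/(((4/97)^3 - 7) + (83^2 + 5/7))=10726645769/6331920899760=0.00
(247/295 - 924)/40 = -272333/11800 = -23.08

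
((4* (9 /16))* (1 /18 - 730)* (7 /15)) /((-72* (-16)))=-91973 /138240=-0.67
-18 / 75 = -6 / 25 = -0.24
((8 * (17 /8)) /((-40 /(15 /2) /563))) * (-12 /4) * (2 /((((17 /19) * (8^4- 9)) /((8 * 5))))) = 481365 /4087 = 117.78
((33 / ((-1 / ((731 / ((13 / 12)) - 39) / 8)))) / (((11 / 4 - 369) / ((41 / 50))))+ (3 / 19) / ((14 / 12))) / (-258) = -101437299 / 4356734200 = -0.02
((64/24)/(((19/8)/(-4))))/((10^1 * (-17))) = 128/4845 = 0.03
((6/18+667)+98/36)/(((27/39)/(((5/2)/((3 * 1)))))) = 806.55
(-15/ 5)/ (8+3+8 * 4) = -3/ 43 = -0.07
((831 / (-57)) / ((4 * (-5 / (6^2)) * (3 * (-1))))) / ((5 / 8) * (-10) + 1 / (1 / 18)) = -3324 / 4465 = -0.74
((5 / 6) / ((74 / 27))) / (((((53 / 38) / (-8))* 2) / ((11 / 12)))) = -3135 / 3922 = -0.80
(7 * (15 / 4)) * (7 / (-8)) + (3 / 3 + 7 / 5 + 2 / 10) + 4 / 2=-2939 / 160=-18.37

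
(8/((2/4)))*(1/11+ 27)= 4768/11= 433.45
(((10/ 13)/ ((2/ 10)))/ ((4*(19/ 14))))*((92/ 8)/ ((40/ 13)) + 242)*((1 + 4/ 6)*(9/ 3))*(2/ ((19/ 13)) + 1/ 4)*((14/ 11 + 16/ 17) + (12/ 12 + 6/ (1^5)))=12981.29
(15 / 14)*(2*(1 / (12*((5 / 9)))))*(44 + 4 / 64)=6345 / 448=14.16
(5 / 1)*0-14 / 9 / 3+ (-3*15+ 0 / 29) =-45.52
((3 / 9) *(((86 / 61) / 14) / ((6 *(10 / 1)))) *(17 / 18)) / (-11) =-731 / 15218280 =-0.00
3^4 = 81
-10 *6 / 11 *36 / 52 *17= -64.20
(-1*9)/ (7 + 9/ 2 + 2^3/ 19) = -114/ 151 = -0.75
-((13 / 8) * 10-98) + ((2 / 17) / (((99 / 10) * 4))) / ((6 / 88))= 150173 / 1836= 81.79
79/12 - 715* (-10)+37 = 86323/12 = 7193.58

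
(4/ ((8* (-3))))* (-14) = 7/ 3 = 2.33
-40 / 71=-0.56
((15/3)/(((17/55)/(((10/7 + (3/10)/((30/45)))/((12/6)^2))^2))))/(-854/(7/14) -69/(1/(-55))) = 760859/445048576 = 0.00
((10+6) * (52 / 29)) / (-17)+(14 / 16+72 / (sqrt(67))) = -3205 / 3944+72 * sqrt(67) / 67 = 7.98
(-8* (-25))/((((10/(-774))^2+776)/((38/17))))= 1138244400/1975753073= 0.58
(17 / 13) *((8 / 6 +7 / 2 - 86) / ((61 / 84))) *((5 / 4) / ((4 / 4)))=-182.70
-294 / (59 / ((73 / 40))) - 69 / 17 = -263847 / 20060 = -13.15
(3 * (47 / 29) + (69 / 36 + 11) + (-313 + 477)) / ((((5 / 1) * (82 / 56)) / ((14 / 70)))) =442813 / 89175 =4.97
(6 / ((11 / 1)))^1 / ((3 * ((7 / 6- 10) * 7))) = -12 / 4081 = -0.00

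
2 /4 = 1 /2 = 0.50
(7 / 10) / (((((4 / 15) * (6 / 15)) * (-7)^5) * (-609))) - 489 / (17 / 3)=-11440323131 / 132573616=-86.29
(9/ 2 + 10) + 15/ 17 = 523/ 34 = 15.38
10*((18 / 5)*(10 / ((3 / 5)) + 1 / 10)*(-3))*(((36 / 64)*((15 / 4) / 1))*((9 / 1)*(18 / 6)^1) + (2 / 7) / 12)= -115554693 / 1120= -103173.83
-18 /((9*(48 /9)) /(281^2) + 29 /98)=-139287204 /2294573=-60.70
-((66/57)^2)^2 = -234256/130321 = -1.80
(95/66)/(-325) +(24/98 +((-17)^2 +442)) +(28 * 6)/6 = 159599939/210210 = 759.24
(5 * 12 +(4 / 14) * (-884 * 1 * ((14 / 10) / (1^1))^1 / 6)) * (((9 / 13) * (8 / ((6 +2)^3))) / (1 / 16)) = 12 / 65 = 0.18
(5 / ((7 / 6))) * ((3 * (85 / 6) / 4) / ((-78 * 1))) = -425 / 728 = -0.58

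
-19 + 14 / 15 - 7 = -376 / 15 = -25.07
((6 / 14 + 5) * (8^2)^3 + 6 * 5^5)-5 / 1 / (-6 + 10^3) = 1433166519 / 994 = 1441817.42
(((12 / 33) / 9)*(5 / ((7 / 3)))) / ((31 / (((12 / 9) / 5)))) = 16 / 21483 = 0.00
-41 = -41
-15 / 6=-5 / 2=-2.50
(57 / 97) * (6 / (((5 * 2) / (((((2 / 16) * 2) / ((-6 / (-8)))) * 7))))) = 399 / 485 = 0.82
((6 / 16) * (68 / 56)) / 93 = 17 / 3472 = 0.00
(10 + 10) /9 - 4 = -16 /9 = -1.78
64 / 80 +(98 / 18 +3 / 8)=2383 / 360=6.62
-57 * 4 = -228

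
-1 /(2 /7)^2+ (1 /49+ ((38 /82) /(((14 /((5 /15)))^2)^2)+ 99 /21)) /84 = -12.19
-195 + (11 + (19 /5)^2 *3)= -3517 /25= -140.68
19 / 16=1.19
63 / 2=31.50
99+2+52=153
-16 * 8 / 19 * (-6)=768 / 19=40.42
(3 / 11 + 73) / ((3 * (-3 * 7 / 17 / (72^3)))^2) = 400629425504256 / 539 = 743282793143.33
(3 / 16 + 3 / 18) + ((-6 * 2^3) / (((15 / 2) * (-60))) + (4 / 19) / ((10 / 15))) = 17707 / 22800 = 0.78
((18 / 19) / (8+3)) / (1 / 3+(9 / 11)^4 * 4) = 71874 / 1774087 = 0.04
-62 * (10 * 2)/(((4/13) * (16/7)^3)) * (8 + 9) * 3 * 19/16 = -20438.22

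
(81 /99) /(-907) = -9 /9977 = -0.00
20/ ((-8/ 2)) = -5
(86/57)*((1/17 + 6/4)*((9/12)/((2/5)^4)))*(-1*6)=-4273125/10336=-413.42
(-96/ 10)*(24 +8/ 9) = -3584/ 15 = -238.93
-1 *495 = -495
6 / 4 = 3 / 2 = 1.50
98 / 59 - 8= -374 / 59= -6.34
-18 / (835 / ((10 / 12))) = -3 / 167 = -0.02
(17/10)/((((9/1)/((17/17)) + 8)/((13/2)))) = 13/20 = 0.65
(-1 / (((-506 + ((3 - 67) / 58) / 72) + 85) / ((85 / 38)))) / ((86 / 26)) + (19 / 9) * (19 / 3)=13.37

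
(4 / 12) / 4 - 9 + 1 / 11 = -1165 / 132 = -8.83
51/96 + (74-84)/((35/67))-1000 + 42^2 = 745.39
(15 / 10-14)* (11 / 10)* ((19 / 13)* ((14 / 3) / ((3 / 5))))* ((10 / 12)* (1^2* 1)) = -182875 / 1404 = -130.25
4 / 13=0.31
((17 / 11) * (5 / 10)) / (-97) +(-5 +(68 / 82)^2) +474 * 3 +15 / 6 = 1420.18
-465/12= -155/4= -38.75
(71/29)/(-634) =-71/18386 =-0.00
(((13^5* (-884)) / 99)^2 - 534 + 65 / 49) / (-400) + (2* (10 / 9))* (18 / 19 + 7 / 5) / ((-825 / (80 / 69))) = -30757731871435230925 / 1119300336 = -27479426997.54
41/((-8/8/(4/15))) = -10.93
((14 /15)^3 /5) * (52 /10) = 71344 /84375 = 0.85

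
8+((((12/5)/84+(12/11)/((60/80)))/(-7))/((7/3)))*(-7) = 23273/2695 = 8.64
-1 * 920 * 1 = -920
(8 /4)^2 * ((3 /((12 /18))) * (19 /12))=57 /2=28.50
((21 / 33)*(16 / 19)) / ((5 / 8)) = 896 / 1045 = 0.86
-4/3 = -1.33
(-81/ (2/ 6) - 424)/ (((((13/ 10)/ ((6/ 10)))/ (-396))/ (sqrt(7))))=1584792* sqrt(7)/ 13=322535.81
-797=-797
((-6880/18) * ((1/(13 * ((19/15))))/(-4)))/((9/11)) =47300/6669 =7.09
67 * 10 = 670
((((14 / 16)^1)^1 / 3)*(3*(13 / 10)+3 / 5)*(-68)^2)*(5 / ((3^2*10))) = 2023 / 6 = 337.17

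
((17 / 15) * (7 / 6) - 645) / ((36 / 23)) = -1332413 / 3240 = -411.24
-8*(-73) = 584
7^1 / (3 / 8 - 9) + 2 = 82 / 69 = 1.19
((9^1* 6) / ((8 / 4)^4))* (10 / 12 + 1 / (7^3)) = 15489 / 5488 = 2.82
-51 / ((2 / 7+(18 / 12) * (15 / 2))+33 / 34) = -24276 / 5953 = -4.08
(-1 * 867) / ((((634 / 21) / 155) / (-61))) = 172147185 / 634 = 271525.53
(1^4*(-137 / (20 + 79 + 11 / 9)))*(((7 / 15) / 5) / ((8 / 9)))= -0.14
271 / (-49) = -271 / 49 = -5.53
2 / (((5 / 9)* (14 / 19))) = 171 / 35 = 4.89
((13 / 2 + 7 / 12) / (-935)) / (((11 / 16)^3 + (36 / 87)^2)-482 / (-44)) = -861184 / 1301675499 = -0.00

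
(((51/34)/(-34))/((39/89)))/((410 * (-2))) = 89/724880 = 0.00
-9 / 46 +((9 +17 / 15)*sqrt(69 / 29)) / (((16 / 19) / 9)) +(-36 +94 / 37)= -57281 / 1702 +1083*sqrt(2001) / 290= 133.40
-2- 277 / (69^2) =-9799 / 4761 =-2.06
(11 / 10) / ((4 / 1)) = 0.28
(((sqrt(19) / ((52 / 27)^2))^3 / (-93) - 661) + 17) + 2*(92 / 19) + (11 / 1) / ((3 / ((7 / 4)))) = -143161 / 228 - 2453663097*sqrt(19) / 612888899584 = -627.92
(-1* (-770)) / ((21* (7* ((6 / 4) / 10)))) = 2200 / 63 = 34.92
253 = 253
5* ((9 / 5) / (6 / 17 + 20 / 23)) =3519 / 478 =7.36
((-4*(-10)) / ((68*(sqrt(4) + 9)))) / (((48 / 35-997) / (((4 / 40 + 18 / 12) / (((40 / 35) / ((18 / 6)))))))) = -1470 / 6516389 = -0.00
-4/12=-1/3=-0.33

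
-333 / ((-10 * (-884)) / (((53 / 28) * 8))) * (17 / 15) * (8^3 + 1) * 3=-9053937 / 9100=-994.94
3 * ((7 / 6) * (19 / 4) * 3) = 399 / 8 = 49.88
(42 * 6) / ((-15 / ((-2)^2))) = -336 / 5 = -67.20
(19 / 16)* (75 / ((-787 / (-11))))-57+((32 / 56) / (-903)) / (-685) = -3039877981697 / 54521911920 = -55.76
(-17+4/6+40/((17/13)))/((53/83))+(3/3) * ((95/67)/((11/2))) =44984887/1992111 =22.58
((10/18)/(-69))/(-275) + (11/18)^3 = 1683931/7377480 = 0.23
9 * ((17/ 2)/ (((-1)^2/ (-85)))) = -13005/ 2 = -6502.50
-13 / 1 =-13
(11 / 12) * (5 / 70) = 11 / 168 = 0.07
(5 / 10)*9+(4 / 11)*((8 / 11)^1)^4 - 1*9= -1416691 / 322102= -4.40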